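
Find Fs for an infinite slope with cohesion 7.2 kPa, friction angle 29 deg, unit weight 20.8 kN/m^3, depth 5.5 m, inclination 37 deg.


Using Fs = c / (gamma*H*sin(beta)*cos(beta)) + tan(phi)/tan(beta)
Cohesion contribution = 7.2 / (20.8*5.5*sin(37)*cos(37))
Cohesion contribution = 0.130947
Friction contribution = tan(29)/tan(37) = 0.735593
Fs = 0.130947 + 0.735593
Fs = 0.867


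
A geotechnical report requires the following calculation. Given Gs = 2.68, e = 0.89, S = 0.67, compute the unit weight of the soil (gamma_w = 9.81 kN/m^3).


Result: 17.006 kN/m^3

Derivation:
Using gamma = gamma_w * (Gs + S*e) / (1 + e)
Numerator: Gs + S*e = 2.68 + 0.67*0.89 = 3.2763
Denominator: 1 + e = 1 + 0.89 = 1.89
gamma = 9.81 * 3.2763 / 1.89
gamma = 17.006 kN/m^3


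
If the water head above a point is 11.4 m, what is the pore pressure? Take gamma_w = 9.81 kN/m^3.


Using u = gamma_w * h_w
u = 9.81 * 11.4
u = 111.83 kPa


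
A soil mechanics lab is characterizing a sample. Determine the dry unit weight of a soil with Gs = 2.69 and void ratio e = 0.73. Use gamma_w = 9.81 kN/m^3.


Using gamma_d = Gs * gamma_w / (1 + e)
gamma_d = 2.69 * 9.81 / (1 + 0.73)
gamma_d = 2.69 * 9.81 / 1.73
gamma_d = 15.254 kN/m^3


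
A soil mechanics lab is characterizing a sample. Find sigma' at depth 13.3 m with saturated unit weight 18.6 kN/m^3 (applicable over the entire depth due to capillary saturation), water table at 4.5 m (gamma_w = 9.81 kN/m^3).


Result: 161.05 kPa

Derivation:
Total stress = gamma_sat * depth
sigma = 18.6 * 13.3 = 247.38 kPa
Pore water pressure u = gamma_w * (depth - d_wt)
u = 9.81 * (13.3 - 4.5) = 86.328 kPa
Effective stress = sigma - u
sigma' = 247.38 - 86.328 = 161.05 kPa


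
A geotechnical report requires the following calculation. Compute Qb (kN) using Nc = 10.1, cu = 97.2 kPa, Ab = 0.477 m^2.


Using Qb = Nc * cu * Ab
Qb = 10.1 * 97.2 * 0.477
Qb = 468.28 kN


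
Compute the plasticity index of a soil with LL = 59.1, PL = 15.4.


Using PI = LL - PL
PI = 59.1 - 15.4
PI = 43.7


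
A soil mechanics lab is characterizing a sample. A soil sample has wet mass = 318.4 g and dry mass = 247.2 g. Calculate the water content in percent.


Result: 28.8 %

Derivation:
Using w = (m_wet - m_dry) / m_dry * 100
m_wet - m_dry = 318.4 - 247.2 = 71.2 g
w = 71.2 / 247.2 * 100
w = 28.8 %


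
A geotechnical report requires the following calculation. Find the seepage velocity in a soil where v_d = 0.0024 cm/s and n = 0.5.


Using v_s = v_d / n
v_s = 0.0024 / 0.5
v_s = 0.0048 cm/s


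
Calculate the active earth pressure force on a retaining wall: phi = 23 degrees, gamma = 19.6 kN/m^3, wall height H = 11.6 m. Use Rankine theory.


Compute active earth pressure coefficient:
Ka = tan^2(45 - phi/2) = tan^2(33.5) = 0.438092
Compute active force:
Pa = 0.5 * Ka * gamma * H^2
Pa = 0.5 * 0.438092 * 19.6 * 11.6^2
Pa = 577.71 kN/m


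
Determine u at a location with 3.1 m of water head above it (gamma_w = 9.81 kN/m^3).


Result: 30.41 kPa

Derivation:
Using u = gamma_w * h_w
u = 9.81 * 3.1
u = 30.41 kPa


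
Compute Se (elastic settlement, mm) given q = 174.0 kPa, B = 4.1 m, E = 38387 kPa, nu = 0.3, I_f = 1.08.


Using Se = q * B * (1 - nu^2) * I_f / E
1 - nu^2 = 1 - 0.3^2 = 0.91
Se = 174.0 * 4.1 * 0.91 * 1.08 / 38387
Se = 0.018265 m
Convert to mm: Se = 0.018265 * 1000 = 18.265 mm


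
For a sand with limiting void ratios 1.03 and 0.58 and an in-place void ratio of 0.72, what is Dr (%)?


Using Dr = (e_max - e) / (e_max - e_min) * 100
e_max - e = 1.03 - 0.72 = 0.31
e_max - e_min = 1.03 - 0.58 = 0.45
Dr = 0.31 / 0.45 * 100
Dr = 68.89 %


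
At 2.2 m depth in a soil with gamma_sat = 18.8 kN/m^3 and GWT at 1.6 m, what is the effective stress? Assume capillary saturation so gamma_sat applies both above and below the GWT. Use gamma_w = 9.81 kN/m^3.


Total stress = gamma_sat * depth
sigma = 18.8 * 2.2 = 41.36 kPa
Pore water pressure u = gamma_w * (depth - d_wt)
u = 9.81 * (2.2 - 1.6) = 5.886 kPa
Effective stress = sigma - u
sigma' = 41.36 - 5.886 = 35.47 kPa


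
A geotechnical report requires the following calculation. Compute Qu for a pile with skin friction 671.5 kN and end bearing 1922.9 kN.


Result: 2594.4 kN

Derivation:
Using Qu = Qf + Qb
Qu = 671.5 + 1922.9
Qu = 2594.4 kN


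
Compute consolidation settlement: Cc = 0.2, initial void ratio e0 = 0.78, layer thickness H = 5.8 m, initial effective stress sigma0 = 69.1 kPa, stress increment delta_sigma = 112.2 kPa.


Using Sc = Cc * H / (1 + e0) * log10((sigma0 + delta_sigma) / sigma0)
Stress ratio = (69.1 + 112.2) / 69.1 = 2.62373
log10(2.62373) = 0.41892
Cc * H / (1 + e0) = 0.2 * 5.8 / (1 + 0.78) = 0.651685
Sc = 0.651685 * 0.41892
Sc = 0.273 m


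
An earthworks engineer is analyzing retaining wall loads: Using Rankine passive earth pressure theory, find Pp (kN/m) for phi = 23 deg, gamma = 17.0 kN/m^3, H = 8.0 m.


Compute passive earth pressure coefficient:
Kp = tan^2(45 + phi/2) = tan^2(56.5) = 2.282623
Compute passive force:
Pp = 0.5 * Kp * gamma * H^2
Pp = 0.5 * 2.282623 * 17.0 * 8.0^2
Pp = 1241.75 kN/m


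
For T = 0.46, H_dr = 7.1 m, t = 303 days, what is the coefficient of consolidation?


Result: 0.07653 m^2/day

Derivation:
Using cv = T * H_dr^2 / t
H_dr^2 = 7.1^2 = 50.41
cv = 0.46 * 50.41 / 303
cv = 0.07653 m^2/day


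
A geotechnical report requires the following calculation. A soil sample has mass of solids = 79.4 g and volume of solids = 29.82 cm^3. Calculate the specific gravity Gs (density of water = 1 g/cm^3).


Using Gs = m_s / (V_s * rho_w)
Since rho_w = 1 g/cm^3:
Gs = 79.4 / 29.82
Gs = 2.663


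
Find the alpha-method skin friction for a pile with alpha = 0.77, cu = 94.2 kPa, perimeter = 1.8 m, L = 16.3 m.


Using Qs = alpha * cu * perimeter * L
Qs = 0.77 * 94.2 * 1.8 * 16.3
Qs = 2128.15 kN


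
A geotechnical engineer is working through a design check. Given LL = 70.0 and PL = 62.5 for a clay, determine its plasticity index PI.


Using PI = LL - PL
PI = 70.0 - 62.5
PI = 7.5


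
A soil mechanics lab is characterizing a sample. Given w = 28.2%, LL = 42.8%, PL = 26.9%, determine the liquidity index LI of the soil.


First compute the plasticity index:
PI = LL - PL = 42.8 - 26.9 = 15.9
Then compute the liquidity index:
LI = (w - PL) / PI
LI = (28.2 - 26.9) / 15.9
LI = 0.082


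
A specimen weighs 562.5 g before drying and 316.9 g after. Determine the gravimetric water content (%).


Using w = (m_wet - m_dry) / m_dry * 100
m_wet - m_dry = 562.5 - 316.9 = 245.6 g
w = 245.6 / 316.9 * 100
w = 77.5 %


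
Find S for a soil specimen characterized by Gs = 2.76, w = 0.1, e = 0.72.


Result: 0.3833

Derivation:
Using S = Gs * w / e
S = 2.76 * 0.1 / 0.72
S = 0.3833


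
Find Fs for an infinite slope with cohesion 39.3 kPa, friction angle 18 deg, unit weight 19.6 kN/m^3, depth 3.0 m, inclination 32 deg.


Result: 2.007

Derivation:
Using Fs = c / (gamma*H*sin(beta)*cos(beta)) + tan(phi)/tan(beta)
Cohesion contribution = 39.3 / (19.6*3.0*sin(32)*cos(32))
Cohesion contribution = 1.48725
Friction contribution = tan(18)/tan(32) = 0.51998
Fs = 1.48725 + 0.51998
Fs = 2.007


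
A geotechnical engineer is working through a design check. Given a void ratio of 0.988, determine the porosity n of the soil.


Result: 0.497

Derivation:
Using the relation n = e / (1 + e)
n = 0.988 / (1 + 0.988)
n = 0.988 / 1.988
n = 0.497


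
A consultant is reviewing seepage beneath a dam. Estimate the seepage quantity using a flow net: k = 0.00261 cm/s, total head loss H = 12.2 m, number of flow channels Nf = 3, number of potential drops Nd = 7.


Convert k to m/s for unit consistency with H:
k = 0.00261 cm/s = 0.00261 / 100 m/s = 2.61e-05 m/s
Using q = k * H * Nf / Nd
Nf / Nd = 3 / 7 = 0.4286
q = 2.61e-05 * 12.2 * 0.4286
q = 0.0001365 m^3/s per m


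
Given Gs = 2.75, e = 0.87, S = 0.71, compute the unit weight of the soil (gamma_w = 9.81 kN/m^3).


Result: 17.667 kN/m^3

Derivation:
Using gamma = gamma_w * (Gs + S*e) / (1 + e)
Numerator: Gs + S*e = 2.75 + 0.71*0.87 = 3.3677
Denominator: 1 + e = 1 + 0.87 = 1.87
gamma = 9.81 * 3.3677 / 1.87
gamma = 17.667 kN/m^3


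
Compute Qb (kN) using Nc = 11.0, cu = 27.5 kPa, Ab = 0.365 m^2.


Result: 110.41 kN

Derivation:
Using Qb = Nc * cu * Ab
Qb = 11.0 * 27.5 * 0.365
Qb = 110.41 kN


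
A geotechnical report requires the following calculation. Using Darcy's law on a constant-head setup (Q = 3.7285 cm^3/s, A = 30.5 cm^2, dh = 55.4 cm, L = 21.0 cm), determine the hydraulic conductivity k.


Compute hydraulic gradient:
i = dh / L = 55.4 / 21.0 = 2.6381
Then apply Darcy's law:
k = Q / (A * i)
k = 3.7285 / (30.5 * 2.6381)
k = 3.7285 / 80.4619
k = 0.046339 cm/s


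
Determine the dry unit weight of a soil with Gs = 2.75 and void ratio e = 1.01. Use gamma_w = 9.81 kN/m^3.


Using gamma_d = Gs * gamma_w / (1 + e)
gamma_d = 2.75 * 9.81 / (1 + 1.01)
gamma_d = 2.75 * 9.81 / 2.01
gamma_d = 13.422 kN/m^3


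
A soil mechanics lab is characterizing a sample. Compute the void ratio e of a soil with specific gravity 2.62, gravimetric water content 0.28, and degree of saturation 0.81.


Using the relation e = Gs * w / S
e = 2.62 * 0.28 / 0.81
e = 0.9057


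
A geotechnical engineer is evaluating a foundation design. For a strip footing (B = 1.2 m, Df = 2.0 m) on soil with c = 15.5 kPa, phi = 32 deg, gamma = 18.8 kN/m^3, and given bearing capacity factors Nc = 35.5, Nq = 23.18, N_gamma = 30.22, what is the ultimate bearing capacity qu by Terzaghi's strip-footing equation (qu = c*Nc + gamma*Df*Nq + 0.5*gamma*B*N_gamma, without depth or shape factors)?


Compute qu = c*Nc + gamma*Df*Nq + 0.5*gamma*B*N_gamma
Term 1: 15.5 * 35.5 = 550.25
Term 2: 18.8 * 2.0 * 23.18 = 871.568
Term 3: 0.5 * 18.8 * 1.2 * 30.22 = 340.8816
qu = 550.25 + 871.568 + 340.8816
qu = 1762.7 kPa


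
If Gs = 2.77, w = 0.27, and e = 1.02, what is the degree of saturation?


Using S = Gs * w / e
S = 2.77 * 0.27 / 1.02
S = 0.7332


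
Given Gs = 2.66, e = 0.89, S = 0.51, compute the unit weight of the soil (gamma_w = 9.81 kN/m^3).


Result: 16.163 kN/m^3

Derivation:
Using gamma = gamma_w * (Gs + S*e) / (1 + e)
Numerator: Gs + S*e = 2.66 + 0.51*0.89 = 3.1139
Denominator: 1 + e = 1 + 0.89 = 1.89
gamma = 9.81 * 3.1139 / 1.89
gamma = 16.163 kN/m^3


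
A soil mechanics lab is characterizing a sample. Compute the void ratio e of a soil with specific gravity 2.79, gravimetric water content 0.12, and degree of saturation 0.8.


Using the relation e = Gs * w / S
e = 2.79 * 0.12 / 0.8
e = 0.4185


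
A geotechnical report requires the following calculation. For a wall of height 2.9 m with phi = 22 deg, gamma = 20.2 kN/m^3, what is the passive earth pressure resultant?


Compute passive earth pressure coefficient:
Kp = tan^2(45 + phi/2) = tan^2(56.0) = 2.197987
Compute passive force:
Pp = 0.5 * Kp * gamma * H^2
Pp = 0.5 * 2.197987 * 20.2 * 2.9^2
Pp = 186.7 kN/m


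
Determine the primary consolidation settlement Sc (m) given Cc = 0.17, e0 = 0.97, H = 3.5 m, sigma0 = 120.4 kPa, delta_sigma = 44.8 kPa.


Using Sc = Cc * H / (1 + e0) * log10((sigma0 + delta_sigma) / sigma0)
Stress ratio = (120.4 + 44.8) / 120.4 = 1.37209
log10(1.37209) = 0.137384
Cc * H / (1 + e0) = 0.17 * 3.5 / (1 + 0.97) = 0.30203
Sc = 0.30203 * 0.137384
Sc = 0.0415 m


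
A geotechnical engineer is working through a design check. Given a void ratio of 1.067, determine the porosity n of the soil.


Result: 0.5162

Derivation:
Using the relation n = e / (1 + e)
n = 1.067 / (1 + 1.067)
n = 1.067 / 2.067
n = 0.5162


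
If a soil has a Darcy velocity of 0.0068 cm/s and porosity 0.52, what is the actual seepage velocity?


Result: 0.01308 cm/s

Derivation:
Using v_s = v_d / n
v_s = 0.0068 / 0.52
v_s = 0.01308 cm/s


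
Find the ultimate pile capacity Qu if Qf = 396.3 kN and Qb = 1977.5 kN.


Using Qu = Qf + Qb
Qu = 396.3 + 1977.5
Qu = 2373.8 kN


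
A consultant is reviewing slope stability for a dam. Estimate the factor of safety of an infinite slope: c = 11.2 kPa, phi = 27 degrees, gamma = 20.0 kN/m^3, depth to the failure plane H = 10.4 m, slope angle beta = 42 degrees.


Using Fs = c / (gamma*H*sin(beta)*cos(beta)) + tan(phi)/tan(beta)
Cohesion contribution = 11.2 / (20.0*10.4*sin(42)*cos(42))
Cohesion contribution = 0.108286
Friction contribution = tan(27)/tan(42) = 0.565885
Fs = 0.108286 + 0.565885
Fs = 0.674


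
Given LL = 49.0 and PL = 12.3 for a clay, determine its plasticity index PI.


Result: 36.7

Derivation:
Using PI = LL - PL
PI = 49.0 - 12.3
PI = 36.7


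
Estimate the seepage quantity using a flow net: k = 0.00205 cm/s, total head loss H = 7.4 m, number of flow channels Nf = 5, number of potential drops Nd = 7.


Convert k to m/s for unit consistency with H:
k = 0.00205 cm/s = 0.00205 / 100 m/s = 2.05e-05 m/s
Using q = k * H * Nf / Nd
Nf / Nd = 5 / 7 = 0.7143
q = 2.05e-05 * 7.4 * 0.7143
q = 0.0001084 m^3/s per m


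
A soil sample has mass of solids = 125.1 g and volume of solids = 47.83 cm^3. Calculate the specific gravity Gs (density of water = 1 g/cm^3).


Using Gs = m_s / (V_s * rho_w)
Since rho_w = 1 g/cm^3:
Gs = 125.1 / 47.83
Gs = 2.616


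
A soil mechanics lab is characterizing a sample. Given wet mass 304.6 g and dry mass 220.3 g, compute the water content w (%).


Using w = (m_wet - m_dry) / m_dry * 100
m_wet - m_dry = 304.6 - 220.3 = 84.3 g
w = 84.3 / 220.3 * 100
w = 38.27 %


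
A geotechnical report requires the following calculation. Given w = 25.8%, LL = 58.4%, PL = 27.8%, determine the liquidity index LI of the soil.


First compute the plasticity index:
PI = LL - PL = 58.4 - 27.8 = 30.6
Then compute the liquidity index:
LI = (w - PL) / PI
LI = (25.8 - 27.8) / 30.6
LI = -0.065


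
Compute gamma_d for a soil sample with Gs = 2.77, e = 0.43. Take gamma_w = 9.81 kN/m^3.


Result: 19.003 kN/m^3

Derivation:
Using gamma_d = Gs * gamma_w / (1 + e)
gamma_d = 2.77 * 9.81 / (1 + 0.43)
gamma_d = 2.77 * 9.81 / 1.43
gamma_d = 19.003 kN/m^3


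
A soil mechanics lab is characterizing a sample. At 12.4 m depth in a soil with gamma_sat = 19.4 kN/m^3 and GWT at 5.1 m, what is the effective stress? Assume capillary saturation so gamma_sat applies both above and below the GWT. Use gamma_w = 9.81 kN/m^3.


Total stress = gamma_sat * depth
sigma = 19.4 * 12.4 = 240.56 kPa
Pore water pressure u = gamma_w * (depth - d_wt)
u = 9.81 * (12.4 - 5.1) = 71.613 kPa
Effective stress = sigma - u
sigma' = 240.56 - 71.613 = 168.95 kPa


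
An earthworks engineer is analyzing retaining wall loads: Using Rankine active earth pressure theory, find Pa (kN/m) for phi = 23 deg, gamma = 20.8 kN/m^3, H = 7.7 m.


Compute active earth pressure coefficient:
Ka = tan^2(45 - phi/2) = tan^2(33.5) = 0.438092
Compute active force:
Pa = 0.5 * Ka * gamma * H^2
Pa = 0.5 * 0.438092 * 20.8 * 7.7^2
Pa = 270.13 kN/m


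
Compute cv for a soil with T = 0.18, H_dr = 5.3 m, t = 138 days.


Result: 0.03664 m^2/day

Derivation:
Using cv = T * H_dr^2 / t
H_dr^2 = 5.3^2 = 28.09
cv = 0.18 * 28.09 / 138
cv = 0.03664 m^2/day


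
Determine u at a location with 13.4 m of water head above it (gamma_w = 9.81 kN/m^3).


Result: 131.45 kPa

Derivation:
Using u = gamma_w * h_w
u = 9.81 * 13.4
u = 131.45 kPa


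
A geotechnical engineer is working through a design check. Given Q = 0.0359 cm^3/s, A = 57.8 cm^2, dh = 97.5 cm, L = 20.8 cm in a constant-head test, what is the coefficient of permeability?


Compute hydraulic gradient:
i = dh / L = 97.5 / 20.8 = 4.6875
Then apply Darcy's law:
k = Q / (A * i)
k = 0.0359 / (57.8 * 4.6875)
k = 0.0359 / 270.938
k = 0.000133 cm/s


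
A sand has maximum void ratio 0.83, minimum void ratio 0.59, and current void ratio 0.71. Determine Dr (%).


Using Dr = (e_max - e) / (e_max - e_min) * 100
e_max - e = 0.83 - 0.71 = 0.12
e_max - e_min = 0.83 - 0.59 = 0.24
Dr = 0.12 / 0.24 * 100
Dr = 50.0 %


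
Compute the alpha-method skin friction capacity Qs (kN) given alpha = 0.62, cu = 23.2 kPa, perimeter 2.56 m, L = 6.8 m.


Result: 250.4 kN

Derivation:
Using Qs = alpha * cu * perimeter * L
Qs = 0.62 * 23.2 * 2.56 * 6.8
Qs = 250.4 kN


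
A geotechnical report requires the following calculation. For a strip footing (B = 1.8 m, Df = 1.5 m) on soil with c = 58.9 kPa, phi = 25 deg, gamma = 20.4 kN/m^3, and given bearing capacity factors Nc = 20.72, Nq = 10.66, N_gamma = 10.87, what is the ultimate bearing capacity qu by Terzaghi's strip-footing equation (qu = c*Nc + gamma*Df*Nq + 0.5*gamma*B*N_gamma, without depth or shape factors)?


Compute qu = c*Nc + gamma*Df*Nq + 0.5*gamma*B*N_gamma
Term 1: 58.9 * 20.72 = 1220.408
Term 2: 20.4 * 1.5 * 10.66 = 326.196
Term 3: 0.5 * 20.4 * 1.8 * 10.87 = 199.5732
qu = 1220.408 + 326.196 + 199.5732
qu = 1746.18 kPa


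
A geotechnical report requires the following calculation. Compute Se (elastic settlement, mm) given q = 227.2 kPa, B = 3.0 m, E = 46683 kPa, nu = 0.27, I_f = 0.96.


Result: 12.995 mm

Derivation:
Using Se = q * B * (1 - nu^2) * I_f / E
1 - nu^2 = 1 - 0.27^2 = 0.9271
Se = 227.2 * 3.0 * 0.9271 * 0.96 / 46683
Se = 0.012995 m
Convert to mm: Se = 0.012995 * 1000 = 12.995 mm


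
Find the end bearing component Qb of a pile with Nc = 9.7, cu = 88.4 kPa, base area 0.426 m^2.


Result: 365.29 kN

Derivation:
Using Qb = Nc * cu * Ab
Qb = 9.7 * 88.4 * 0.426
Qb = 365.29 kN


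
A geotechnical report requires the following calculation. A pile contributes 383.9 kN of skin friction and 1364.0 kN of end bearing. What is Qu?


Result: 1747.9 kN

Derivation:
Using Qu = Qf + Qb
Qu = 383.9 + 1364.0
Qu = 1747.9 kN


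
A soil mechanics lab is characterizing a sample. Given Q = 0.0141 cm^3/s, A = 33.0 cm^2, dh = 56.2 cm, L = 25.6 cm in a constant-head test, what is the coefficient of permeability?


Result: 0.000195 cm/s

Derivation:
Compute hydraulic gradient:
i = dh / L = 56.2 / 25.6 = 2.19531
Then apply Darcy's law:
k = Q / (A * i)
k = 0.0141 / (33.0 * 2.19531)
k = 0.0141 / 72.4453
k = 0.000195 cm/s


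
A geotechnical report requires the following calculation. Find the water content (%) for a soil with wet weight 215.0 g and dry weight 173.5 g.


Result: 23.92 %

Derivation:
Using w = (m_wet - m_dry) / m_dry * 100
m_wet - m_dry = 215.0 - 173.5 = 41.5 g
w = 41.5 / 173.5 * 100
w = 23.92 %


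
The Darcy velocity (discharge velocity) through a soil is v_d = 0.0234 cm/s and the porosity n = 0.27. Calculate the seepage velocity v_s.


Result: 0.08667 cm/s

Derivation:
Using v_s = v_d / n
v_s = 0.0234 / 0.27
v_s = 0.08667 cm/s


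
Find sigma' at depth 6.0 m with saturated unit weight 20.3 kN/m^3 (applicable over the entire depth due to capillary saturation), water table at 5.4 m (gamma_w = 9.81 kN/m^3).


Total stress = gamma_sat * depth
sigma = 20.3 * 6.0 = 121.8 kPa
Pore water pressure u = gamma_w * (depth - d_wt)
u = 9.81 * (6.0 - 5.4) = 5.886 kPa
Effective stress = sigma - u
sigma' = 121.8 - 5.886 = 115.91 kPa


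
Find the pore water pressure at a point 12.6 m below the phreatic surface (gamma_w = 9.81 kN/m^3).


Result: 123.61 kPa

Derivation:
Using u = gamma_w * h_w
u = 9.81 * 12.6
u = 123.61 kPa


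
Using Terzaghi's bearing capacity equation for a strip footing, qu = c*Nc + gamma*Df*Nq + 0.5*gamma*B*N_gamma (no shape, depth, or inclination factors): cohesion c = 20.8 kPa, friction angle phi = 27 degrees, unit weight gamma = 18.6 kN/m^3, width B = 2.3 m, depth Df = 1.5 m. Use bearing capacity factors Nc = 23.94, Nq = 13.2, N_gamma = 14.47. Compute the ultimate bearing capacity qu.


Compute qu = c*Nc + gamma*Df*Nq + 0.5*gamma*B*N_gamma
Term 1: 20.8 * 23.94 = 497.952
Term 2: 18.6 * 1.5 * 13.2 = 368.28
Term 3: 0.5 * 18.6 * 2.3 * 14.47 = 309.5133
qu = 497.952 + 368.28 + 309.5133
qu = 1175.75 kPa


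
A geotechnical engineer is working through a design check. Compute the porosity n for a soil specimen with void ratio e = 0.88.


Using the relation n = e / (1 + e)
n = 0.88 / (1 + 0.88)
n = 0.88 / 1.88
n = 0.4681


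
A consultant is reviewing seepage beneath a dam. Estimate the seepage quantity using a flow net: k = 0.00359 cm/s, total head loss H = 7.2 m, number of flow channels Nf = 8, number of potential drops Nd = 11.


Result: 0.000188 m^3/s per m

Derivation:
Convert k to m/s for unit consistency with H:
k = 0.00359 cm/s = 0.00359 / 100 m/s = 3.59e-05 m/s
Using q = k * H * Nf / Nd
Nf / Nd = 8 / 11 = 0.7273
q = 3.59e-05 * 7.2 * 0.7273
q = 0.000188 m^3/s per m


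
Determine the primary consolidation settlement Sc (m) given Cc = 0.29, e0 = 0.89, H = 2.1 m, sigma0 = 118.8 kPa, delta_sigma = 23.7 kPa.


Result: 0.0255 m

Derivation:
Using Sc = Cc * H / (1 + e0) * log10((sigma0 + delta_sigma) / sigma0)
Stress ratio = (118.8 + 23.7) / 118.8 = 1.19949
log10(1.19949) = 0.0789984
Cc * H / (1 + e0) = 0.29 * 2.1 / (1 + 0.89) = 0.322222
Sc = 0.322222 * 0.0789984
Sc = 0.0255 m


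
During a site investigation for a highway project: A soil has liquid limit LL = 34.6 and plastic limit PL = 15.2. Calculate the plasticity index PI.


Using PI = LL - PL
PI = 34.6 - 15.2
PI = 19.4


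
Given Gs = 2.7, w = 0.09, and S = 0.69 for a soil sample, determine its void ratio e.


Using the relation e = Gs * w / S
e = 2.7 * 0.09 / 0.69
e = 0.3522


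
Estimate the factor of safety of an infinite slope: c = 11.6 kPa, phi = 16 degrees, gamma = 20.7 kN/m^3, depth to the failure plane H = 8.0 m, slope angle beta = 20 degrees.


Using Fs = c / (gamma*H*sin(beta)*cos(beta)) + tan(phi)/tan(beta)
Cohesion contribution = 11.6 / (20.7*8.0*sin(20)*cos(20))
Cohesion contribution = 0.217952
Friction contribution = tan(16)/tan(20) = 0.787826
Fs = 0.217952 + 0.787826
Fs = 1.006


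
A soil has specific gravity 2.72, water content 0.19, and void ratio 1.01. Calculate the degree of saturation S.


Using S = Gs * w / e
S = 2.72 * 0.19 / 1.01
S = 0.5117


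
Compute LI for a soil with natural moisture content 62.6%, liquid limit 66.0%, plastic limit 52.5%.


First compute the plasticity index:
PI = LL - PL = 66.0 - 52.5 = 13.5
Then compute the liquidity index:
LI = (w - PL) / PI
LI = (62.6 - 52.5) / 13.5
LI = 0.748


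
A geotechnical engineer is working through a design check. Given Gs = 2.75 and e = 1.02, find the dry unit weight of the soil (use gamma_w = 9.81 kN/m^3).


Result: 13.355 kN/m^3

Derivation:
Using gamma_d = Gs * gamma_w / (1 + e)
gamma_d = 2.75 * 9.81 / (1 + 1.02)
gamma_d = 2.75 * 9.81 / 2.02
gamma_d = 13.355 kN/m^3


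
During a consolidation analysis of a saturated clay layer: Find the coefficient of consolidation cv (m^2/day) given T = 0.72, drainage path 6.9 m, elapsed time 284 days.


Using cv = T * H_dr^2 / t
H_dr^2 = 6.9^2 = 47.61
cv = 0.72 * 47.61 / 284
cv = 0.1207 m^2/day


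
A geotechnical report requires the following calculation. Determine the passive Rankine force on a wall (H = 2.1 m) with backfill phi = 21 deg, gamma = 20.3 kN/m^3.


Result: 94.76 kN/m

Derivation:
Compute passive earth pressure coefficient:
Kp = tan^2(45 + phi/2) = tan^2(55.5) = 2.117051
Compute passive force:
Pp = 0.5 * Kp * gamma * H^2
Pp = 0.5 * 2.117051 * 20.3 * 2.1^2
Pp = 94.76 kN/m


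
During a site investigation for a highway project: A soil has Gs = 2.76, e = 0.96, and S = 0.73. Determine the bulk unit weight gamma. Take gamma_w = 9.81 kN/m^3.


Using gamma = gamma_w * (Gs + S*e) / (1 + e)
Numerator: Gs + S*e = 2.76 + 0.73*0.96 = 3.4608
Denominator: 1 + e = 1 + 0.96 = 1.96
gamma = 9.81 * 3.4608 / 1.96
gamma = 17.322 kN/m^3


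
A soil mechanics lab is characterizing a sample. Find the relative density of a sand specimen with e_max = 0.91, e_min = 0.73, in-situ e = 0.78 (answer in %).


Using Dr = (e_max - e) / (e_max - e_min) * 100
e_max - e = 0.91 - 0.78 = 0.13
e_max - e_min = 0.91 - 0.73 = 0.18
Dr = 0.13 / 0.18 * 100
Dr = 72.22 %


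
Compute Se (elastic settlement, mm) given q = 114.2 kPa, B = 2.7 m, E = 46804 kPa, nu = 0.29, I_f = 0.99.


Using Se = q * B * (1 - nu^2) * I_f / E
1 - nu^2 = 1 - 0.29^2 = 0.9159
Se = 114.2 * 2.7 * 0.9159 * 0.99 / 46804
Se = 0.005974 m
Convert to mm: Se = 0.005974 * 1000 = 5.974 mm


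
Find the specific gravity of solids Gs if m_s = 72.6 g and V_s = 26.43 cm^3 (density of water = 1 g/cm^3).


Using Gs = m_s / (V_s * rho_w)
Since rho_w = 1 g/cm^3:
Gs = 72.6 / 26.43
Gs = 2.747


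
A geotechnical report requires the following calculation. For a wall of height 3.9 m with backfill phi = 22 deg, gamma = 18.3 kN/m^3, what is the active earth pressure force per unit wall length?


Compute active earth pressure coefficient:
Ka = tan^2(45 - phi/2) = tan^2(34.0) = 0.454962
Compute active force:
Pa = 0.5 * Ka * gamma * H^2
Pa = 0.5 * 0.454962 * 18.3 * 3.9^2
Pa = 63.32 kN/m


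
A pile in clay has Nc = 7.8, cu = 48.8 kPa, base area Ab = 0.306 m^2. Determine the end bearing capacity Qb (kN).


Result: 116.48 kN

Derivation:
Using Qb = Nc * cu * Ab
Qb = 7.8 * 48.8 * 0.306
Qb = 116.48 kN


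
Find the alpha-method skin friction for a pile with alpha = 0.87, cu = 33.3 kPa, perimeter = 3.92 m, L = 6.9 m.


Using Qs = alpha * cu * perimeter * L
Qs = 0.87 * 33.3 * 3.92 * 6.9
Qs = 783.61 kN


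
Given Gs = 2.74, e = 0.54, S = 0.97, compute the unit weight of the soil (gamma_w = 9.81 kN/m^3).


Result: 20.791 kN/m^3

Derivation:
Using gamma = gamma_w * (Gs + S*e) / (1 + e)
Numerator: Gs + S*e = 2.74 + 0.97*0.54 = 3.2638
Denominator: 1 + e = 1 + 0.54 = 1.54
gamma = 9.81 * 3.2638 / 1.54
gamma = 20.791 kN/m^3


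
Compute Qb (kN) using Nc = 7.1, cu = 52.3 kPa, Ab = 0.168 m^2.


Using Qb = Nc * cu * Ab
Qb = 7.1 * 52.3 * 0.168
Qb = 62.38 kN


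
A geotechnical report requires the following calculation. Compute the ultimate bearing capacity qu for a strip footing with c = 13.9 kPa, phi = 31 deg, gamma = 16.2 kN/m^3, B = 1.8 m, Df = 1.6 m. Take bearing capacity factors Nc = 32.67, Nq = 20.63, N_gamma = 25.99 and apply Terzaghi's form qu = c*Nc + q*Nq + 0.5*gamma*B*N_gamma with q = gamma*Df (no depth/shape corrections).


Result: 1367.78 kPa

Derivation:
Compute qu = c*Nc + gamma*Df*Nq + 0.5*gamma*B*N_gamma
Term 1: 13.9 * 32.67 = 454.113
Term 2: 16.2 * 1.6 * 20.63 = 534.7296
Term 3: 0.5 * 16.2 * 1.8 * 25.99 = 378.9342
qu = 454.113 + 534.7296 + 378.9342
qu = 1367.78 kPa


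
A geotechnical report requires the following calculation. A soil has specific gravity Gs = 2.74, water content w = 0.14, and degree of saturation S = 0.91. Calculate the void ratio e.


Using the relation e = Gs * w / S
e = 2.74 * 0.14 / 0.91
e = 0.4215


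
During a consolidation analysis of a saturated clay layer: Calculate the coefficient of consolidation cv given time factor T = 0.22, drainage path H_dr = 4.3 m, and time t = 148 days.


Using cv = T * H_dr^2 / t
H_dr^2 = 4.3^2 = 18.49
cv = 0.22 * 18.49 / 148
cv = 0.02749 m^2/day


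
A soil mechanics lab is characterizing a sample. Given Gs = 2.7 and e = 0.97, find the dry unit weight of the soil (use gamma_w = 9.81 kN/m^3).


Using gamma_d = Gs * gamma_w / (1 + e)
gamma_d = 2.7 * 9.81 / (1 + 0.97)
gamma_d = 2.7 * 9.81 / 1.97
gamma_d = 13.445 kN/m^3


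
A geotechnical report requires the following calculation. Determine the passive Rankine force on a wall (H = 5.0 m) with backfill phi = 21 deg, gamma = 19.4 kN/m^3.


Compute passive earth pressure coefficient:
Kp = tan^2(45 + phi/2) = tan^2(55.5) = 2.117051
Compute passive force:
Pp = 0.5 * Kp * gamma * H^2
Pp = 0.5 * 2.117051 * 19.4 * 5.0^2
Pp = 513.38 kN/m


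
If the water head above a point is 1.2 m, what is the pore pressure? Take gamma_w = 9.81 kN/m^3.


Using u = gamma_w * h_w
u = 9.81 * 1.2
u = 11.77 kPa


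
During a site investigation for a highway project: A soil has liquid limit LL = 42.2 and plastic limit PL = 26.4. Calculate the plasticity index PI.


Result: 15.8

Derivation:
Using PI = LL - PL
PI = 42.2 - 26.4
PI = 15.8


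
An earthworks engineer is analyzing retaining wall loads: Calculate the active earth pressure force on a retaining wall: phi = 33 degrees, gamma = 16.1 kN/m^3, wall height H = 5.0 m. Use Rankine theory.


Result: 59.33 kN/m

Derivation:
Compute active earth pressure coefficient:
Ka = tan^2(45 - phi/2) = tan^2(28.5) = 0.294801
Compute active force:
Pa = 0.5 * Ka * gamma * H^2
Pa = 0.5 * 0.294801 * 16.1 * 5.0^2
Pa = 59.33 kN/m


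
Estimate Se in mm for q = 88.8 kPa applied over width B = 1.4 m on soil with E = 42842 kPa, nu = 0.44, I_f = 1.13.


Using Se = q * B * (1 - nu^2) * I_f / E
1 - nu^2 = 1 - 0.44^2 = 0.8064
Se = 88.8 * 1.4 * 0.8064 * 1.13 / 42842
Se = 0.002644 m
Convert to mm: Se = 0.002644 * 1000 = 2.644 mm


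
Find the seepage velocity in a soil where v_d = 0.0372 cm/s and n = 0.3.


Result: 0.124 cm/s

Derivation:
Using v_s = v_d / n
v_s = 0.0372 / 0.3
v_s = 0.124 cm/s


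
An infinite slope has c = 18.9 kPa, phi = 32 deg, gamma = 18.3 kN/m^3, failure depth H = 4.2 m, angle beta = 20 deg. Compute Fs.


Using Fs = c / (gamma*H*sin(beta)*cos(beta)) + tan(phi)/tan(beta)
Cohesion contribution = 18.9 / (18.3*4.2*sin(20)*cos(20))
Cohesion contribution = 0.76511
Friction contribution = tan(32)/tan(20) = 1.71681
Fs = 0.76511 + 1.71681
Fs = 2.482


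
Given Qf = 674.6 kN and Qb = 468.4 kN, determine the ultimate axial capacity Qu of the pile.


Using Qu = Qf + Qb
Qu = 674.6 + 468.4
Qu = 1143.0 kN


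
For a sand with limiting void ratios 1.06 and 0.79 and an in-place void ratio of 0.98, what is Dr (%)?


Result: 29.63 %

Derivation:
Using Dr = (e_max - e) / (e_max - e_min) * 100
e_max - e = 1.06 - 0.98 = 0.08
e_max - e_min = 1.06 - 0.79 = 0.27
Dr = 0.08 / 0.27 * 100
Dr = 29.63 %


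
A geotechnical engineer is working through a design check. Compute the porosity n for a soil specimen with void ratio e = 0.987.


Using the relation n = e / (1 + e)
n = 0.987 / (1 + 0.987)
n = 0.987 / 1.987
n = 0.4967


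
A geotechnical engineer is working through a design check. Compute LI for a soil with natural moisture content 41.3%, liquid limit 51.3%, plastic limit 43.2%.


Result: -0.235

Derivation:
First compute the plasticity index:
PI = LL - PL = 51.3 - 43.2 = 8.1
Then compute the liquidity index:
LI = (w - PL) / PI
LI = (41.3 - 43.2) / 8.1
LI = -0.235


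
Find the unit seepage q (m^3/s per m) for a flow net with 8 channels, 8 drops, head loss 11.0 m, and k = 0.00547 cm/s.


Convert k to m/s for unit consistency with H:
k = 0.00547 cm/s = 0.00547 / 100 m/s = 5.47e-05 m/s
Using q = k * H * Nf / Nd
Nf / Nd = 8 / 8 = 1.0
q = 5.47e-05 * 11.0 * 1.0
q = 0.0006017 m^3/s per m


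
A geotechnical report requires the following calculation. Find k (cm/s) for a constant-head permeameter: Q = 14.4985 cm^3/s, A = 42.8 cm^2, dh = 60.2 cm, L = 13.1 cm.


Compute hydraulic gradient:
i = dh / L = 60.2 / 13.1 = 4.59542
Then apply Darcy's law:
k = Q / (A * i)
k = 14.4985 / (42.8 * 4.59542)
k = 14.4985 / 196.684
k = 0.073715 cm/s


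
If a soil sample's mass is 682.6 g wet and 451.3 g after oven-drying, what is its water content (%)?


Using w = (m_wet - m_dry) / m_dry * 100
m_wet - m_dry = 682.6 - 451.3 = 231.3 g
w = 231.3 / 451.3 * 100
w = 51.25 %


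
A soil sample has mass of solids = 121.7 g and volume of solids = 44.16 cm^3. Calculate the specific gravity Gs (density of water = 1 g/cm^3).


Result: 2.756

Derivation:
Using Gs = m_s / (V_s * rho_w)
Since rho_w = 1 g/cm^3:
Gs = 121.7 / 44.16
Gs = 2.756


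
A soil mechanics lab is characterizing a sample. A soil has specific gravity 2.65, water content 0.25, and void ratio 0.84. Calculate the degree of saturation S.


Using S = Gs * w / e
S = 2.65 * 0.25 / 0.84
S = 0.7887


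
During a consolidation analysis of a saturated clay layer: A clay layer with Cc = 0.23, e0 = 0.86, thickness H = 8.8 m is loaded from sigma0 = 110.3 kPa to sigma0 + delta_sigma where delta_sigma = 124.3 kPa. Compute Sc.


Using Sc = Cc * H / (1 + e0) * log10((sigma0 + delta_sigma) / sigma0)
Stress ratio = (110.3 + 124.3) / 110.3 = 2.12693
log10(2.12693) = 0.327752
Cc * H / (1 + e0) = 0.23 * 8.8 / (1 + 0.86) = 1.08817
Sc = 1.08817 * 0.327752
Sc = 0.3567 m


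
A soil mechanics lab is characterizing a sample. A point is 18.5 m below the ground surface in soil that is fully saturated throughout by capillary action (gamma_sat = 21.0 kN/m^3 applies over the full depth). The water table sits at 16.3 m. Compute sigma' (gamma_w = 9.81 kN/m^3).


Result: 366.92 kPa

Derivation:
Total stress = gamma_sat * depth
sigma = 21.0 * 18.5 = 388.5 kPa
Pore water pressure u = gamma_w * (depth - d_wt)
u = 9.81 * (18.5 - 16.3) = 21.582 kPa
Effective stress = sigma - u
sigma' = 388.5 - 21.582 = 366.92 kPa


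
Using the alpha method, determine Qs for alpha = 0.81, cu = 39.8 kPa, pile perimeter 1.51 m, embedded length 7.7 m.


Result: 374.83 kN

Derivation:
Using Qs = alpha * cu * perimeter * L
Qs = 0.81 * 39.8 * 1.51 * 7.7
Qs = 374.83 kN


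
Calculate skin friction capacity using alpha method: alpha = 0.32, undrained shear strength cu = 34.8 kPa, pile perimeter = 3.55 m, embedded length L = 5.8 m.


Result: 229.29 kN

Derivation:
Using Qs = alpha * cu * perimeter * L
Qs = 0.32 * 34.8 * 3.55 * 5.8
Qs = 229.29 kN


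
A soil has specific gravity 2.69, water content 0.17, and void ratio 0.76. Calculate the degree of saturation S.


Using S = Gs * w / e
S = 2.69 * 0.17 / 0.76
S = 0.6017


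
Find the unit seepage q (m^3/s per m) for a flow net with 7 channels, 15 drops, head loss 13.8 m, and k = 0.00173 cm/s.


Convert k to m/s for unit consistency with H:
k = 0.00173 cm/s = 0.00173 / 100 m/s = 1.73e-05 m/s
Using q = k * H * Nf / Nd
Nf / Nd = 7 / 15 = 0.4667
q = 1.73e-05 * 13.8 * 0.4667
q = 0.0001114 m^3/s per m


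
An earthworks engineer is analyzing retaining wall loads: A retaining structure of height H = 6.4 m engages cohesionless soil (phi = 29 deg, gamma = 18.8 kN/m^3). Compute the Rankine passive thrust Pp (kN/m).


Compute passive earth pressure coefficient:
Kp = tan^2(45 + phi/2) = tan^2(59.5) = 2.88206
Compute passive force:
Pp = 0.5 * Kp * gamma * H^2
Pp = 0.5 * 2.88206 * 18.8 * 6.4^2
Pp = 1109.66 kN/m


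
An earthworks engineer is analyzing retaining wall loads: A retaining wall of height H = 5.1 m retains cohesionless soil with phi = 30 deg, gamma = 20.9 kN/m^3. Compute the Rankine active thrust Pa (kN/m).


Result: 90.6 kN/m

Derivation:
Compute active earth pressure coefficient:
Ka = tan^2(45 - phi/2) = tan^2(30.0) = 0.333333
Compute active force:
Pa = 0.5 * Ka * gamma * H^2
Pa = 0.5 * 0.333333 * 20.9 * 5.1^2
Pa = 90.6 kN/m


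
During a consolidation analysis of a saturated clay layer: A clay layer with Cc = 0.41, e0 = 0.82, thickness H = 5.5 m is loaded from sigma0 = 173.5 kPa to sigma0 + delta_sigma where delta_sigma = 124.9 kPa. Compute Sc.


Using Sc = Cc * H / (1 + e0) * log10((sigma0 + delta_sigma) / sigma0)
Stress ratio = (173.5 + 124.9) / 173.5 = 1.71988
log10(1.71988) = 0.235499
Cc * H / (1 + e0) = 0.41 * 5.5 / (1 + 0.82) = 1.23901
Sc = 1.23901 * 0.235499
Sc = 0.2918 m


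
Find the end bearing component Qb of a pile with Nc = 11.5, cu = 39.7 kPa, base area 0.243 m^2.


Using Qb = Nc * cu * Ab
Qb = 11.5 * 39.7 * 0.243
Qb = 110.94 kN


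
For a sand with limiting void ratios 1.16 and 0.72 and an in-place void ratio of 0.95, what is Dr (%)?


Using Dr = (e_max - e) / (e_max - e_min) * 100
e_max - e = 1.16 - 0.95 = 0.21
e_max - e_min = 1.16 - 0.72 = 0.44
Dr = 0.21 / 0.44 * 100
Dr = 47.73 %


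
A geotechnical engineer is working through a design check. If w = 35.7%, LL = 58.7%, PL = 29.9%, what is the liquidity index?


Result: 0.201

Derivation:
First compute the plasticity index:
PI = LL - PL = 58.7 - 29.9 = 28.8
Then compute the liquidity index:
LI = (w - PL) / PI
LI = (35.7 - 29.9) / 28.8
LI = 0.201


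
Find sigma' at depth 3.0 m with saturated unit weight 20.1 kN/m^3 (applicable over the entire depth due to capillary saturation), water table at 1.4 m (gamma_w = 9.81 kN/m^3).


Result: 44.6 kPa

Derivation:
Total stress = gamma_sat * depth
sigma = 20.1 * 3.0 = 60.3 kPa
Pore water pressure u = gamma_w * (depth - d_wt)
u = 9.81 * (3.0 - 1.4) = 15.696 kPa
Effective stress = sigma - u
sigma' = 60.3 - 15.696 = 44.6 kPa


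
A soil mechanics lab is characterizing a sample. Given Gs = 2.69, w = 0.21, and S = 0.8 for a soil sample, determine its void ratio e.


Using the relation e = Gs * w / S
e = 2.69 * 0.21 / 0.8
e = 0.7061


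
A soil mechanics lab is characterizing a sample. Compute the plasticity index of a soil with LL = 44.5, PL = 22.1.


Using PI = LL - PL
PI = 44.5 - 22.1
PI = 22.4


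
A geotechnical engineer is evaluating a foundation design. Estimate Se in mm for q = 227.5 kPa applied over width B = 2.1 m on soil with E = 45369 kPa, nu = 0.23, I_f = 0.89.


Result: 8.876 mm

Derivation:
Using Se = q * B * (1 - nu^2) * I_f / E
1 - nu^2 = 1 - 0.23^2 = 0.9471
Se = 227.5 * 2.1 * 0.9471 * 0.89 / 45369
Se = 0.008876 m
Convert to mm: Se = 0.008876 * 1000 = 8.876 mm


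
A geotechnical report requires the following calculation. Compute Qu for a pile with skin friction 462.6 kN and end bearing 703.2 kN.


Result: 1165.8 kN

Derivation:
Using Qu = Qf + Qb
Qu = 462.6 + 703.2
Qu = 1165.8 kN


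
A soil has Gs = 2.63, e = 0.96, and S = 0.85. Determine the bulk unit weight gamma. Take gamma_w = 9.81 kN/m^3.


Using gamma = gamma_w * (Gs + S*e) / (1 + e)
Numerator: Gs + S*e = 2.63 + 0.85*0.96 = 3.446
Denominator: 1 + e = 1 + 0.96 = 1.96
gamma = 9.81 * 3.446 / 1.96
gamma = 17.248 kN/m^3


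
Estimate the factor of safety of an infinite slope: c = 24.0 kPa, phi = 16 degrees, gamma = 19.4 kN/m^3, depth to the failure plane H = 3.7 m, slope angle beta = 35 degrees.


Using Fs = c / (gamma*H*sin(beta)*cos(beta)) + tan(phi)/tan(beta)
Cohesion contribution = 24.0 / (19.4*3.7*sin(35)*cos(35))
Cohesion contribution = 0.711626
Friction contribution = tan(16)/tan(35) = 0.409515
Fs = 0.711626 + 0.409515
Fs = 1.121


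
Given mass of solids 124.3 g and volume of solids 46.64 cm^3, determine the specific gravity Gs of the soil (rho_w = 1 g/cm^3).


Using Gs = m_s / (V_s * rho_w)
Since rho_w = 1 g/cm^3:
Gs = 124.3 / 46.64
Gs = 2.665


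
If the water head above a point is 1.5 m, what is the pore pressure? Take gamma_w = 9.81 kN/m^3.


Using u = gamma_w * h_w
u = 9.81 * 1.5
u = 14.71 kPa


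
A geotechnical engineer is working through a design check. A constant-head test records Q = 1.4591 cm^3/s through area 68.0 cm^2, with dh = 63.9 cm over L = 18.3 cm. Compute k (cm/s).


Result: 0.006145 cm/s

Derivation:
Compute hydraulic gradient:
i = dh / L = 63.9 / 18.3 = 3.4918
Then apply Darcy's law:
k = Q / (A * i)
k = 1.4591 / (68.0 * 3.4918)
k = 1.4591 / 237.443
k = 0.006145 cm/s


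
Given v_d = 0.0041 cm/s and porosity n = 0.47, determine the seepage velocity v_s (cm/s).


Result: 0.00872 cm/s

Derivation:
Using v_s = v_d / n
v_s = 0.0041 / 0.47
v_s = 0.00872 cm/s


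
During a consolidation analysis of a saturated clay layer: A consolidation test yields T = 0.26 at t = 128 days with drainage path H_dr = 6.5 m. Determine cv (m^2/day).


Using cv = T * H_dr^2 / t
H_dr^2 = 6.5^2 = 42.25
cv = 0.26 * 42.25 / 128
cv = 0.08582 m^2/day


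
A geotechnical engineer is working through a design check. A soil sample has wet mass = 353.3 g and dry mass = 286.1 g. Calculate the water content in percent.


Result: 23.49 %

Derivation:
Using w = (m_wet - m_dry) / m_dry * 100
m_wet - m_dry = 353.3 - 286.1 = 67.2 g
w = 67.2 / 286.1 * 100
w = 23.49 %


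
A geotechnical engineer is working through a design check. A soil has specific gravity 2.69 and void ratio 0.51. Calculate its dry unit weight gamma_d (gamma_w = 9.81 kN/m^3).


Result: 17.476 kN/m^3

Derivation:
Using gamma_d = Gs * gamma_w / (1 + e)
gamma_d = 2.69 * 9.81 / (1 + 0.51)
gamma_d = 2.69 * 9.81 / 1.51
gamma_d = 17.476 kN/m^3


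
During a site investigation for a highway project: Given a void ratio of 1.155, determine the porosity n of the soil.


Result: 0.536

Derivation:
Using the relation n = e / (1 + e)
n = 1.155 / (1 + 1.155)
n = 1.155 / 2.155
n = 0.536
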